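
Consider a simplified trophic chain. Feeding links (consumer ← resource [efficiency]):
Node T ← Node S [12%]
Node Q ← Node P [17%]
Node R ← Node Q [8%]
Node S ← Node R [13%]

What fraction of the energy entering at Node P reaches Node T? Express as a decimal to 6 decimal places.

Product of link efficiencies: 0.17 × 0.08 × 0.13 × 0.12 = 0.00021216

0.000212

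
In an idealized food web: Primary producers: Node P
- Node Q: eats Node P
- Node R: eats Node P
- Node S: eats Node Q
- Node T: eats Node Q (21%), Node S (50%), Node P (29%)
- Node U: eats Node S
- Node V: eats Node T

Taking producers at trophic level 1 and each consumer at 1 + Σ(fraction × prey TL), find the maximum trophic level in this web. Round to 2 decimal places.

4.21

Node Q: 1 + 1 = 2
Node R: 1 + 1 = 2
Node S: 1 + 2 = 3
Node T: 1 + (0.21×2 + 0.5×3 + 0.29×1) = 3.21
Node U: 1 + 3 = 4
Node V: 1 + 3.21 = 4.21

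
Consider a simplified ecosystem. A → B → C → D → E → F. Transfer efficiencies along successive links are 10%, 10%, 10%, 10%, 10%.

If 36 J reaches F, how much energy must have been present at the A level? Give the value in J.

3600000 J

Cumulative transfer efficiency: 0.1 × 0.1 × 0.1 × 0.1 × 0.1 = 0.00001
A energy = 36 / 0.00001 = 3600000 J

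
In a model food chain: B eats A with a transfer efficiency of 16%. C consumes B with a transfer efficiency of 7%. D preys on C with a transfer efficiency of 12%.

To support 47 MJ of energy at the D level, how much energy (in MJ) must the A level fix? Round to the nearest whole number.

Cumulative transfer efficiency: 0.16 × 0.07 × 0.12 = 0.001344
A energy = 47 / 0.001344 = 34970 MJ

34970 MJ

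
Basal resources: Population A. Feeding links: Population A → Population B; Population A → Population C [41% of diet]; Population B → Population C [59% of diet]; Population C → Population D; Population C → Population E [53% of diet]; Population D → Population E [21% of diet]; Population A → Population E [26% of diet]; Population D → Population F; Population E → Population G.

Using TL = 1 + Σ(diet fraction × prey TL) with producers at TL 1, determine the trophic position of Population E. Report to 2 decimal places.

Population B: 1 + 1 = 2
Population C: 1 + (0.41×1 + 0.59×2) = 2.59
Population D: 1 + 2.59 = 3.59
Population E: 1 + (0.53×2.59 + 0.21×3.59 + 0.26×1) = 3.3866
Population F: 1 + 3.59 = 4.59
Population G: 1 + 3.3866 = 4.3866

3.39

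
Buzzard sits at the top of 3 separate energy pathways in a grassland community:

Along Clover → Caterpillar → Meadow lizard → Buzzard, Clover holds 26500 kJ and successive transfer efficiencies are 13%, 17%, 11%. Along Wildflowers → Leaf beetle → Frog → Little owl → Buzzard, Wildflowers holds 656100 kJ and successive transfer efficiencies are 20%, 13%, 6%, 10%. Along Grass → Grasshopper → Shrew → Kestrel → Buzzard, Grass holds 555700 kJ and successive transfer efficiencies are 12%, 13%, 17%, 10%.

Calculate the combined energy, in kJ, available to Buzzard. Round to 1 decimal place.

314.1 kJ

Via Clover: 26500 × 0.13 × 0.17 × 0.11 = 64.4215 kJ
Via Wildflowers: 656100 × 0.2 × 0.13 × 0.06 × 0.1 = 102.3516 kJ
Via Grass: 555700 × 0.12 × 0.13 × 0.17 × 0.1 = 147.37164 kJ
Total at Buzzard: 64.4215 + 102.3516 + 147.37164 = 314.14474 kJ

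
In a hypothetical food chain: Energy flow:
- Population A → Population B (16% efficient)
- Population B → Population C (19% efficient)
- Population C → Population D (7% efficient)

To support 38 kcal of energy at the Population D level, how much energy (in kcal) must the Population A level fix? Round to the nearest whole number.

Cumulative transfer efficiency: 0.16 × 0.19 × 0.07 = 0.002128
Population A energy = 38 / 0.002128 = 17857 kcal

17857 kcal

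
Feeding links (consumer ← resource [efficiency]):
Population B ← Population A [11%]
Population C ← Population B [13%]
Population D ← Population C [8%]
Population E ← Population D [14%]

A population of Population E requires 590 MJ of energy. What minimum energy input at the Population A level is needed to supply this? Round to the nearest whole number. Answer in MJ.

Cumulative transfer efficiency: 0.11 × 0.13 × 0.08 × 0.14 = 0.00016016
Population A energy = 590 / 0.00016016 = 3683816 MJ

3683816 MJ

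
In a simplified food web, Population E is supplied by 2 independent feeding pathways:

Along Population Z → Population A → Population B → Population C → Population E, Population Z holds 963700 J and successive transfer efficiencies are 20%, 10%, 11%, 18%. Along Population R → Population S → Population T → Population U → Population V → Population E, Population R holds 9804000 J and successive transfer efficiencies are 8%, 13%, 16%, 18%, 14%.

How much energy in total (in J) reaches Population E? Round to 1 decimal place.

Via Population Z: 963700 × 0.2 × 0.1 × 0.11 × 0.18 = 381.6252 J
Via Population R: 9804000 × 0.08 × 0.13 × 0.16 × 0.18 × 0.14 = 411.1091712 J
Total at Population E: 381.6252 + 411.1091712 = 792.7343712 J

792.7 J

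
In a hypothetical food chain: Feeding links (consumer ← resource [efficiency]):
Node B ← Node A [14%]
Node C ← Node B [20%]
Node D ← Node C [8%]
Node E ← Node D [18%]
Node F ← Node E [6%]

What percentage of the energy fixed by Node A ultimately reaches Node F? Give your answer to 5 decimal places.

0.00242%

Product of link efficiencies: 0.14 × 0.2 × 0.08 × 0.18 × 0.06 = 0.000024192
As a percentage: 0.000024192 × 100 = 0.00242%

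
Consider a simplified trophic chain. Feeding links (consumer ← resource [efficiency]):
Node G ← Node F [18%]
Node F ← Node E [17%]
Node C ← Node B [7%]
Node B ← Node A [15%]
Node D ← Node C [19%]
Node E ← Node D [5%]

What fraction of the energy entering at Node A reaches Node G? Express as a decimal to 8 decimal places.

0.00000305

Product of link efficiencies: 0.15 × 0.07 × 0.19 × 0.05 × 0.17 × 0.18 = 0.00000305235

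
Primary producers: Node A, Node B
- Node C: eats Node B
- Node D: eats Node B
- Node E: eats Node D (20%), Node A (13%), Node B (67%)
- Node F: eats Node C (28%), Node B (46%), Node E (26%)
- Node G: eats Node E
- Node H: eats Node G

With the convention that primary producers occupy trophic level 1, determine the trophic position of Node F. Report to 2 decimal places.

Node C: 1 + 1 = 2
Node D: 1 + 1 = 2
Node E: 1 + (0.2×2 + 0.13×1 + 0.67×1) = 2.2
Node F: 1 + (0.28×2 + 0.46×1 + 0.26×2.2) = 2.592
Node G: 1 + 2.2 = 3.2
Node H: 1 + 3.2 = 4.2

2.59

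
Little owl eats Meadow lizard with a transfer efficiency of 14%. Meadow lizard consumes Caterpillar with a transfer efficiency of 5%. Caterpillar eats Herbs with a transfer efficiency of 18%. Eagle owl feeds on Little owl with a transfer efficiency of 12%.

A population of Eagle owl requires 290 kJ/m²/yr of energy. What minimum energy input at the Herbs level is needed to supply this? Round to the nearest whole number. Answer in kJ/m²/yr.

1917989 kJ/m²/yr

Cumulative transfer efficiency: 0.18 × 0.05 × 0.14 × 0.12 = 0.0001512
Herbs energy = 290 / 0.0001512 = 1917989 kJ/m²/yr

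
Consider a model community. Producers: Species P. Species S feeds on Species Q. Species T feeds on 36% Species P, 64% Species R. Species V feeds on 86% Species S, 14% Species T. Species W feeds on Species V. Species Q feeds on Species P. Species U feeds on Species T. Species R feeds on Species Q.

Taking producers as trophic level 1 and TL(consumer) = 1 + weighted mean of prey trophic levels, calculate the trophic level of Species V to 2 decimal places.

4.04

Species Q: 1 + 1 = 2
Species R: 1 + 2 = 3
Species S: 1 + 2 = 3
Species T: 1 + (0.36×1 + 0.64×3) = 3.28
Species U: 1 + 3.28 = 4.28
Species V: 1 + (0.86×3 + 0.14×3.28) = 4.0392
Species W: 1 + 4.0392 = 5.0392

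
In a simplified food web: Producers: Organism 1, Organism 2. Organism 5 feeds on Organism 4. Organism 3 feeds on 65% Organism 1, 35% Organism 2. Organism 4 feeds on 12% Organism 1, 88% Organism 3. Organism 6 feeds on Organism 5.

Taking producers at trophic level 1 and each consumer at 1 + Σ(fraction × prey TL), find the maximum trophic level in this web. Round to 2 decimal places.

Organism 3: 1 + (0.65×1 + 0.35×1) = 2
Organism 4: 1 + (0.12×1 + 0.88×2) = 2.88
Organism 5: 1 + 2.88 = 3.88
Organism 6: 1 + 3.88 = 4.88

4.88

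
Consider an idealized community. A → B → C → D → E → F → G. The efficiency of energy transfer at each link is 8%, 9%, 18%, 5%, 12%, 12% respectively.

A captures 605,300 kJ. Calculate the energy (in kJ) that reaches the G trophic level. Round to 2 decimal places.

0.56 kJ

B: 605300 × 0.08 = 48424 kJ
C: 48424 × 0.09 = 4358.16 kJ
D: 4358.16 × 0.18 = 784.4688 kJ
E: 784.4688 × 0.05 = 39.22344 kJ
F: 39.22344 × 0.12 = 4.7068128 kJ
G: 4.7068128 × 0.12 = 0.564817536 kJ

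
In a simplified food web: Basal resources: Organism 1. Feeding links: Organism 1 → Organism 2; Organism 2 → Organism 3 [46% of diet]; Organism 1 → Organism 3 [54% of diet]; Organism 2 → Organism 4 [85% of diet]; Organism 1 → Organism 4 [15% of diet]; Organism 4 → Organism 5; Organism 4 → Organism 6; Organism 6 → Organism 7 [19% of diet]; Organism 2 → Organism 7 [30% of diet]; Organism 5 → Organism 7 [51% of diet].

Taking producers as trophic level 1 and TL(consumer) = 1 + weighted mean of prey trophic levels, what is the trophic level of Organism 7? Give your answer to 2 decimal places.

4.30

Organism 2: 1 + 1 = 2
Organism 3: 1 + (0.46×2 + 0.54×1) = 2.46
Organism 4: 1 + (0.85×2 + 0.15×1) = 2.85
Organism 5: 1 + 2.85 = 3.85
Organism 6: 1 + 2.85 = 3.85
Organism 7: 1 + (0.19×3.85 + 0.3×2 + 0.51×3.85) = 4.295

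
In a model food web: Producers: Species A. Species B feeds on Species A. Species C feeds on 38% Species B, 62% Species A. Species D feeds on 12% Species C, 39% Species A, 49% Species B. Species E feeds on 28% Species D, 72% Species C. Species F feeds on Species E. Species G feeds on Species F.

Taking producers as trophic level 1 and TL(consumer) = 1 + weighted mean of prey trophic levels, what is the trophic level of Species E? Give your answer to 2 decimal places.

Species B: 1 + 1 = 2
Species C: 1 + (0.38×2 + 0.62×1) = 2.38
Species D: 1 + (0.12×2.38 + 0.39×1 + 0.49×2) = 2.6556
Species E: 1 + (0.28×2.6556 + 0.72×2.38) = 3.457168
Species F: 1 + 3.457168 = 4.457168
Species G: 1 + 4.457168 = 5.457168

3.46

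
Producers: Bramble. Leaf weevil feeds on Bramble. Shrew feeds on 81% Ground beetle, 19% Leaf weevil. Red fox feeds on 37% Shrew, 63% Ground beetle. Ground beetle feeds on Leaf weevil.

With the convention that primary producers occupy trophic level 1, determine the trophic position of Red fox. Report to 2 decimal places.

Leaf weevil: 1 + 1 = 2
Ground beetle: 1 + 2 = 3
Shrew: 1 + (0.81×3 + 0.19×2) = 3.81
Red fox: 1 + (0.37×3.81 + 0.63×3) = 4.2997

4.30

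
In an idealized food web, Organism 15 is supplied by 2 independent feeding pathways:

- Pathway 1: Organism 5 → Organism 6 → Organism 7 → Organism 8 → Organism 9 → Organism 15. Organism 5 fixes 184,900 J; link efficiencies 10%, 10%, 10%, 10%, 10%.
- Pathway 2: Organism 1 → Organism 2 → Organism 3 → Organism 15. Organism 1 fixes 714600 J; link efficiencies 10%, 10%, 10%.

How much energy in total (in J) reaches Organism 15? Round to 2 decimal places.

Pathway 1: 184900 × 0.1 × 0.1 × 0.1 × 0.1 × 0.1 = 1.849 J
Pathway 2: 714600 × 0.1 × 0.1 × 0.1 = 714.6 J
Total at Organism 15: 1.849 + 714.6 = 716.449 J

716.45 J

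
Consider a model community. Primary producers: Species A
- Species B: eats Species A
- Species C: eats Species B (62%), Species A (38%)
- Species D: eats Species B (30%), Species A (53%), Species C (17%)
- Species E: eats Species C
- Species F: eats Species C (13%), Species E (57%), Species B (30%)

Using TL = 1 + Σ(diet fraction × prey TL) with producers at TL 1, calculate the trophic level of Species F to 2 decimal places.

Species B: 1 + 1 = 2
Species C: 1 + (0.62×2 + 0.38×1) = 2.62
Species D: 1 + (0.3×2 + 0.53×1 + 0.17×2.62) = 2.5754
Species E: 1 + 2.62 = 3.62
Species F: 1 + (0.13×2.62 + 0.57×3.62 + 0.3×2) = 4.004

4.00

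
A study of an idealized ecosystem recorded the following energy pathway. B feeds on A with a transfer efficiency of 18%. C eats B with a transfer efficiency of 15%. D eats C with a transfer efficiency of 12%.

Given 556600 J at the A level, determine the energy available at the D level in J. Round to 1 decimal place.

B: 556600 × 0.18 = 100188 J
C: 100188 × 0.15 = 15028.2 J
D: 15028.2 × 0.12 = 1803.384 J

1803.4 J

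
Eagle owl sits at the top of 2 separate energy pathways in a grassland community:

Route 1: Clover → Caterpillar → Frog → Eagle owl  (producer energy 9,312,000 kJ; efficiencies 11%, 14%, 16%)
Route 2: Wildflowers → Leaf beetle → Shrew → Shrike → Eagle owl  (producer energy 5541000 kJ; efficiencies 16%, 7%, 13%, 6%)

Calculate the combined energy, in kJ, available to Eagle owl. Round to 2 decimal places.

Route 1: 9312000 × 0.11 × 0.14 × 0.16 = 22944.768 kJ
Route 2: 5541000 × 0.16 × 0.07 × 0.13 × 0.06 = 484.06176 kJ
Total at Eagle owl: 22944.768 + 484.06176 = 23428.82976 kJ

23428.83 kJ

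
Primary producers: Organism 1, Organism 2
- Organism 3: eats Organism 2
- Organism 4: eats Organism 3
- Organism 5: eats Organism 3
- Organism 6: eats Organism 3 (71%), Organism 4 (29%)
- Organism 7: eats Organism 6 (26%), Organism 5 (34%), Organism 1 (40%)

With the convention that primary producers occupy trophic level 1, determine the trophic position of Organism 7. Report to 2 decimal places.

Organism 3: 1 + 1 = 2
Organism 4: 1 + 2 = 3
Organism 5: 1 + 2 = 3
Organism 6: 1 + (0.71×2 + 0.29×3) = 3.29
Organism 7: 1 + (0.26×3.29 + 0.34×3 + 0.4×1) = 3.2754

3.28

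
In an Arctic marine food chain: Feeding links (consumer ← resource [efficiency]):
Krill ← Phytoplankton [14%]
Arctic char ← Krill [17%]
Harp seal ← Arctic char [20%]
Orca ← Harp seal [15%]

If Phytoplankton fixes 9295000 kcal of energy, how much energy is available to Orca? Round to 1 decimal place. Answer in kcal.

Krill: 9295000 × 0.14 = 1301300 kcal
Arctic char: 1301300 × 0.17 = 221221 kcal
Harp seal: 221221 × 0.2 = 44244.2 kcal
Orca: 44244.2 × 0.15 = 6636.63 kcal

6636.6 kcal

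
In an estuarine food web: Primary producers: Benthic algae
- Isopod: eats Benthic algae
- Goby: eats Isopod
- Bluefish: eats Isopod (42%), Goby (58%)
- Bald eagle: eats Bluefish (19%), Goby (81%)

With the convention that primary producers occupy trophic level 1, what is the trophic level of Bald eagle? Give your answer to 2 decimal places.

Isopod: 1 + 1 = 2
Goby: 1 + 2 = 3
Bluefish: 1 + (0.42×2 + 0.58×3) = 3.58
Bald eagle: 1 + (0.19×3.58 + 0.81×3) = 4.1102

4.11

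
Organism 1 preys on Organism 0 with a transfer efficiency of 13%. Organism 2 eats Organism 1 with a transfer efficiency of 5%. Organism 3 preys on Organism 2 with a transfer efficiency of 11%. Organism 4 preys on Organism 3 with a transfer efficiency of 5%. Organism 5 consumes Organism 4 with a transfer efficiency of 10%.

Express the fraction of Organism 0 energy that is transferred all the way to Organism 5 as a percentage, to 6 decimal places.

Product of link efficiencies: 0.13 × 0.05 × 0.11 × 0.05 × 0.1 = 0.000003575
As a percentage: 0.000003575 × 100 = 0.000358%

0.000358%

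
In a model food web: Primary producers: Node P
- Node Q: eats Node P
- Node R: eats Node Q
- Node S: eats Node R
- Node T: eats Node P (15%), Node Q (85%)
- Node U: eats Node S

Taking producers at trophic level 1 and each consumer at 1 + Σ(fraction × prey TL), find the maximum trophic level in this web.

5

Node Q: 1 + 1 = 2
Node R: 1 + 2 = 3
Node S: 1 + 3 = 4
Node T: 1 + (0.15×1 + 0.85×2) = 2.85
Node U: 1 + 4 = 5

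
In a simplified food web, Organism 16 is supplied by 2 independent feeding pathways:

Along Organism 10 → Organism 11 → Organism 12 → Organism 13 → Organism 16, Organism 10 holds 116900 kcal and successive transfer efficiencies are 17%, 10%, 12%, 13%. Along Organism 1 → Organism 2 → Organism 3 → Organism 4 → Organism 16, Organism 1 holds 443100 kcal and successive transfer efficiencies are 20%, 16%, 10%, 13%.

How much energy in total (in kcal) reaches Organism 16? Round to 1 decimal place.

Via Organism 10: 116900 × 0.17 × 0.1 × 0.12 × 0.13 = 31.00188 kcal
Via Organism 1: 443100 × 0.2 × 0.16 × 0.1 × 0.13 = 184.3296 kcal
Total at Organism 16: 31.00188 + 184.3296 = 215.33148 kcal

215.3 kcal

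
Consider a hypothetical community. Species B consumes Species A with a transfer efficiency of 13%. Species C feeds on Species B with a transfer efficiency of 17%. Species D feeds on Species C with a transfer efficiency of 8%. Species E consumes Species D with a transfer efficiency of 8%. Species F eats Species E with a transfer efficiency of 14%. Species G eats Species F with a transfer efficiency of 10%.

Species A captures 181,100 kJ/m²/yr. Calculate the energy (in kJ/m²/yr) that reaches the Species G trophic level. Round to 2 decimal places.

Species B: 181100 × 0.13 = 23543 kJ/m²/yr
Species C: 23543 × 0.17 = 4002.31 kJ/m²/yr
Species D: 4002.31 × 0.08 = 320.1848 kJ/m²/yr
Species E: 320.1848 × 0.08 = 25.614784 kJ/m²/yr
Species F: 25.614784 × 0.14 = 3.58606976 kJ/m²/yr
Species G: 3.58606976 × 0.1 = 0.358606976 kJ/m²/yr

0.36 kJ/m²/yr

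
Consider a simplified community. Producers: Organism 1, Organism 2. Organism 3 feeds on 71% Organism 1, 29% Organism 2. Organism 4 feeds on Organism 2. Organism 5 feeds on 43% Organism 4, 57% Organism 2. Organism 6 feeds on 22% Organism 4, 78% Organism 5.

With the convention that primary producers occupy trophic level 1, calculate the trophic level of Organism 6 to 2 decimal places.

3.34

Organism 3: 1 + (0.71×1 + 0.29×1) = 2
Organism 4: 1 + 1 = 2
Organism 5: 1 + (0.43×2 + 0.57×1) = 2.43
Organism 6: 1 + (0.22×2 + 0.78×2.43) = 3.3354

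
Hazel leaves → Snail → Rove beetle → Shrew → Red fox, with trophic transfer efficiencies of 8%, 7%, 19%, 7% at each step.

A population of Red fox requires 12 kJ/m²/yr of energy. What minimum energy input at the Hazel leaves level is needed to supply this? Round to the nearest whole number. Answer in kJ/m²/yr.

161117 kJ/m²/yr

Cumulative transfer efficiency: 0.08 × 0.07 × 0.19 × 0.07 = 0.00007448
Hazel leaves energy = 12 / 0.00007448 = 161117 kJ/m²/yr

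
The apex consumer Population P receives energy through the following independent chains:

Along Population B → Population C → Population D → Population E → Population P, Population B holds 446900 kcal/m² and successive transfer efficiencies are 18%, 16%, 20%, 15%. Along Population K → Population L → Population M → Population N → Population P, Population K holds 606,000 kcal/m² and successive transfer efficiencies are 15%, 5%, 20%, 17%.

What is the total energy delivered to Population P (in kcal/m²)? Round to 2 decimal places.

540.65 kcal/m²

Via Population B: 446900 × 0.18 × 0.16 × 0.2 × 0.15 = 386.1216 kcal/m²
Via Population K: 606000 × 0.15 × 0.05 × 0.2 × 0.17 = 154.53 kcal/m²
Total at Population P: 386.1216 + 154.53 = 540.6516 kcal/m²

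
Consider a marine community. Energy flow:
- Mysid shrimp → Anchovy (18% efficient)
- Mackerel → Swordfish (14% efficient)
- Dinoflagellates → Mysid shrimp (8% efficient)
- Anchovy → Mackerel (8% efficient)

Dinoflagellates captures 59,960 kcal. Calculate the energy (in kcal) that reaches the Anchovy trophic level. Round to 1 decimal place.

863.4 kcal

Mysid shrimp: 59960 × 0.08 = 4796.8 kcal
Anchovy: 4796.8 × 0.18 = 863.424 kcal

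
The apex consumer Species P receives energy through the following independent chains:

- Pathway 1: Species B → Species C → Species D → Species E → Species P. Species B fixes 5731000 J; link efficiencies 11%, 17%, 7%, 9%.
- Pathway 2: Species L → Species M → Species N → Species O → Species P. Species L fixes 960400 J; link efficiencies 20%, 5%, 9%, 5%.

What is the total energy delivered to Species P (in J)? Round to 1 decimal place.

Pathway 1: 5731000 × 0.11 × 0.17 × 0.07 × 0.09 = 675.16911 J
Pathway 2: 960400 × 0.2 × 0.05 × 0.09 × 0.05 = 43.218 J
Total at Species P: 675.16911 + 43.218 = 718.38711 J

718.4 J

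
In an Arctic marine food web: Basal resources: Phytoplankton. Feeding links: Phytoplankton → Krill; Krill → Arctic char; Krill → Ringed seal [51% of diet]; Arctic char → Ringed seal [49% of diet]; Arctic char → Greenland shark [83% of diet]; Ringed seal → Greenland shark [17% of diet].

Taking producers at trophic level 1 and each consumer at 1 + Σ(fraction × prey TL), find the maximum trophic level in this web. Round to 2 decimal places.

4.08

Krill: 1 + 1 = 2
Arctic char: 1 + 2 = 3
Ringed seal: 1 + (0.51×2 + 0.49×3) = 3.49
Greenland shark: 1 + (0.83×3 + 0.17×3.49) = 4.0833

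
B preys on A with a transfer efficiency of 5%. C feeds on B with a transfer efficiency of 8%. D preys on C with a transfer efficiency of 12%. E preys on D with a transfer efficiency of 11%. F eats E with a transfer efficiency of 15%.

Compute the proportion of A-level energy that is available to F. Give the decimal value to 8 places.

Product of link efficiencies: 0.05 × 0.08 × 0.12 × 0.11 × 0.15 = 0.00000792

0.00000792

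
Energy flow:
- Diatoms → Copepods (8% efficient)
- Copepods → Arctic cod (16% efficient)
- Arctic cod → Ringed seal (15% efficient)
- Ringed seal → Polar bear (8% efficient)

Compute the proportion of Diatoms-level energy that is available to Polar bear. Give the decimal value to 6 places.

0.000154

Product of link efficiencies: 0.08 × 0.16 × 0.15 × 0.08 = 0.0001536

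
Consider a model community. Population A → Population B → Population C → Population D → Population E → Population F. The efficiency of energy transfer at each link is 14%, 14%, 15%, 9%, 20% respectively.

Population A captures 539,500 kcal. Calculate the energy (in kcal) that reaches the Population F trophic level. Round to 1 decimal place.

28.6 kcal

Population B: 539500 × 0.14 = 75530 kcal
Population C: 75530 × 0.14 = 10574.2 kcal
Population D: 10574.2 × 0.15 = 1586.13 kcal
Population E: 1586.13 × 0.09 = 142.7517 kcal
Population F: 142.7517 × 0.2 = 28.55034 kcal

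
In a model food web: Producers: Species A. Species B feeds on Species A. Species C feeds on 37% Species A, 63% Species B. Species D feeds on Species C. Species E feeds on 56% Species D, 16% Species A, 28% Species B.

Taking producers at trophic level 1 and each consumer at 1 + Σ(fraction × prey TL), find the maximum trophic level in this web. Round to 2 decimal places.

3.75

Species B: 1 + 1 = 2
Species C: 1 + (0.37×1 + 0.63×2) = 2.63
Species D: 1 + 2.63 = 3.63
Species E: 1 + (0.56×3.63 + 0.16×1 + 0.28×2) = 3.7528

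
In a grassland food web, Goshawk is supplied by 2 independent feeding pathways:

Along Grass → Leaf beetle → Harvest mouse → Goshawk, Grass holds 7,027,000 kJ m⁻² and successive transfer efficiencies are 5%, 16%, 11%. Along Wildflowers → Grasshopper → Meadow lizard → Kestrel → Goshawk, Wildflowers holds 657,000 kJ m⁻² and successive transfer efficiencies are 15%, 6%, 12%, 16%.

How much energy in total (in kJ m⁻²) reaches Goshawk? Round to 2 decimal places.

6297.29 kJ m⁻²

Via Grass: 7027000 × 0.05 × 0.16 × 0.11 = 6183.76 kJ m⁻²
Via Wildflowers: 657000 × 0.15 × 0.06 × 0.12 × 0.16 = 113.5296 kJ m⁻²
Total at Goshawk: 6183.76 + 113.5296 = 6297.2896 kJ m⁻²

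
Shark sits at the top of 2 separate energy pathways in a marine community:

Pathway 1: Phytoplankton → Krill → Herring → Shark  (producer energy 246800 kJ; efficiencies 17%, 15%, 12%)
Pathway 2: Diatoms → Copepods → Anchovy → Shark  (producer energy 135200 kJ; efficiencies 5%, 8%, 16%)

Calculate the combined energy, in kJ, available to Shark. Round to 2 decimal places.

841.74 kJ

Pathway 1: 246800 × 0.17 × 0.15 × 0.12 = 755.208 kJ
Pathway 2: 135200 × 0.05 × 0.08 × 0.16 = 86.528 kJ
Total at Shark: 755.208 + 86.528 = 841.736 kJ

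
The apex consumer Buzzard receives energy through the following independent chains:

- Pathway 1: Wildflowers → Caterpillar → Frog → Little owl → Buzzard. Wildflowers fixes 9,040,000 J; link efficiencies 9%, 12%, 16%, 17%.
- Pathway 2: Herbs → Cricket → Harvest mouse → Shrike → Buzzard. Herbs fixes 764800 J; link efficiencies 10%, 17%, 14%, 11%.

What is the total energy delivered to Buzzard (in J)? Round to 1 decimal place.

Pathway 1: 9040000 × 0.09 × 0.12 × 0.16 × 0.17 = 2655.5904 J
Pathway 2: 764800 × 0.1 × 0.17 × 0.14 × 0.11 = 200.22464 J
Total at Buzzard: 2655.5904 + 200.22464 = 2855.81504 J

2855.8 J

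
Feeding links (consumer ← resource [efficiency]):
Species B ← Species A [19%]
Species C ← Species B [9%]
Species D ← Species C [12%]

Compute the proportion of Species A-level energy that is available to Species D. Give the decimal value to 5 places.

0.00205

Product of link efficiencies: 0.19 × 0.09 × 0.12 = 0.002052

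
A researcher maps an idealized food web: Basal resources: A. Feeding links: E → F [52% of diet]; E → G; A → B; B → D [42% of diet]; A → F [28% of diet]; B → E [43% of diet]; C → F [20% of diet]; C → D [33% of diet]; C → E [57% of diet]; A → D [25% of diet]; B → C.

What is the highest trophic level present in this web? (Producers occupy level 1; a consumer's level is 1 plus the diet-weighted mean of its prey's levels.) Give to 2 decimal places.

B: 1 + 1 = 2
C: 1 + 2 = 3
D: 1 + (0.42×2 + 0.25×1 + 0.33×3) = 3.08
E: 1 + (0.57×3 + 0.43×2) = 3.57
F: 1 + (0.2×3 + 0.28×1 + 0.52×3.57) = 3.7364
G: 1 + 3.57 = 4.57

4.57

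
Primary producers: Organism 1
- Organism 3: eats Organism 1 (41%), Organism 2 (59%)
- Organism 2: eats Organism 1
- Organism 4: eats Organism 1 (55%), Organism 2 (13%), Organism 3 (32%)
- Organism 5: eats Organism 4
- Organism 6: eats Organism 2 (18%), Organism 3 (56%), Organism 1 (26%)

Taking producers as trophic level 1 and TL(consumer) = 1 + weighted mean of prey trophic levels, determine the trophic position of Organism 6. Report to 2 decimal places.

Organism 2: 1 + 1 = 2
Organism 3: 1 + (0.41×1 + 0.59×2) = 2.59
Organism 4: 1 + (0.55×1 + 0.13×2 + 0.32×2.59) = 2.6388
Organism 5: 1 + 2.6388 = 3.6388
Organism 6: 1 + (0.18×2 + 0.56×2.59 + 0.26×1) = 3.0704

3.07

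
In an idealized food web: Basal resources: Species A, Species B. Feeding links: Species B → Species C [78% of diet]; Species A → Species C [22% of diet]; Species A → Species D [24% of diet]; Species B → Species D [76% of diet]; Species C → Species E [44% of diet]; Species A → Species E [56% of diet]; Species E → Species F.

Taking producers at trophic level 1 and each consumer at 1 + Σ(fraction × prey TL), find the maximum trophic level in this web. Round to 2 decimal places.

Species C: 1 + (0.78×1 + 0.22×1) = 2
Species D: 1 + (0.24×1 + 0.76×1) = 2
Species E: 1 + (0.44×2 + 0.56×1) = 2.44
Species F: 1 + 2.44 = 3.44

3.44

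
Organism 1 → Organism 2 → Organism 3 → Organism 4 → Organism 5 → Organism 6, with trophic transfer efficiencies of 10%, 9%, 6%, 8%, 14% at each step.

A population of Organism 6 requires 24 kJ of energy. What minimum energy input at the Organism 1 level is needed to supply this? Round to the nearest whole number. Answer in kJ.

Cumulative transfer efficiency: 0.1 × 0.09 × 0.06 × 0.08 × 0.14 = 0.000006048
Organism 1 energy = 24 / 0.000006048 = 3968254 kJ

3968254 kJ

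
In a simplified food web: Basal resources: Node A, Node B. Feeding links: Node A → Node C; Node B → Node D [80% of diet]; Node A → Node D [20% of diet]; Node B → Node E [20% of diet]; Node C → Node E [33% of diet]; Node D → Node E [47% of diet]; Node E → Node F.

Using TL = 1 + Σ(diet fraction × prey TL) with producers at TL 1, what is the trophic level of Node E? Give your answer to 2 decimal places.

2.80

Node C: 1 + 1 = 2
Node D: 1 + (0.8×1 + 0.2×1) = 2
Node E: 1 + (0.2×1 + 0.33×2 + 0.47×2) = 2.8
Node F: 1 + 2.8 = 3.8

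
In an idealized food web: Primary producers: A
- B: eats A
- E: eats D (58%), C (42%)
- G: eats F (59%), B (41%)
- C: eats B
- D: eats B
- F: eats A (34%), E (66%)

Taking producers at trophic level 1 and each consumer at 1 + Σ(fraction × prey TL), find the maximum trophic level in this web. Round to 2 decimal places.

B: 1 + 1 = 2
C: 1 + 2 = 3
D: 1 + 2 = 3
E: 1 + (0.58×3 + 0.42×3) = 4
F: 1 + (0.34×1 + 0.66×4) = 3.98
G: 1 + (0.59×3.98 + 0.41×2) = 4.1682

4.17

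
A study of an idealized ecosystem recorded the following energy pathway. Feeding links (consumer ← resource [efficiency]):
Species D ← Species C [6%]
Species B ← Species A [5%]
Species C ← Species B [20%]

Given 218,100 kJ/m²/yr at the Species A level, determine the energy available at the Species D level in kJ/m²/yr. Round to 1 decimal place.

Species B: 218100 × 0.05 = 10905 kJ/m²/yr
Species C: 10905 × 0.2 = 2181 kJ/m²/yr
Species D: 2181 × 0.06 = 130.86 kJ/m²/yr

130.9 kJ/m²/yr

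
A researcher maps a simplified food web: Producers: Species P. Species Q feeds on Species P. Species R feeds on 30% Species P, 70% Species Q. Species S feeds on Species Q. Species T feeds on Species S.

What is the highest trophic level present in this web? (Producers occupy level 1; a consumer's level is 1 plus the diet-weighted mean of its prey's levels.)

Species Q: 1 + 1 = 2
Species R: 1 + (0.3×1 + 0.7×2) = 2.7
Species S: 1 + 2 = 3
Species T: 1 + 3 = 4

4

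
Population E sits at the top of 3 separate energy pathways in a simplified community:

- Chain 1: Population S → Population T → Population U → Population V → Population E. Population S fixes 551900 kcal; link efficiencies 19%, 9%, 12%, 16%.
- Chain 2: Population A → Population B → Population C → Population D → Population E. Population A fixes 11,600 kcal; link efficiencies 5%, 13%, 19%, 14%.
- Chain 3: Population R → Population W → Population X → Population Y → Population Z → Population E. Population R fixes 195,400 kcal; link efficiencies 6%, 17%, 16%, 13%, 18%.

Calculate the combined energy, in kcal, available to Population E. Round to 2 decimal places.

190.67 kcal

Chain 1: 551900 × 0.19 × 0.09 × 0.12 × 0.16 = 181.199808 kcal
Chain 2: 11600 × 0.05 × 0.13 × 0.19 × 0.14 = 2.00564 kcal
Chain 3: 195400 × 0.06 × 0.17 × 0.16 × 0.13 × 0.18 = 7.46209152 kcal
Total at Population E: 181.199808 + 2.00564 + 7.46209152 = 190.66753952 kcal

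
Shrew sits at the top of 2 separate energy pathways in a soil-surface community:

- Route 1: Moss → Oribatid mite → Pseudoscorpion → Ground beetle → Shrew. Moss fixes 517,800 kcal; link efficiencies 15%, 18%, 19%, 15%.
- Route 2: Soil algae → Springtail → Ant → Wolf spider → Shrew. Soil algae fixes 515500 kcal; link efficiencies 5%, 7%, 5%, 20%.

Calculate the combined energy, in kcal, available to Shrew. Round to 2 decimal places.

Route 1: 517800 × 0.15 × 0.18 × 0.19 × 0.15 = 398.4471 kcal
Route 2: 515500 × 0.05 × 0.07 × 0.05 × 0.2 = 18.0425 kcal
Total at Shrew: 398.4471 + 18.0425 = 416.4896 kcal

416.49 kcal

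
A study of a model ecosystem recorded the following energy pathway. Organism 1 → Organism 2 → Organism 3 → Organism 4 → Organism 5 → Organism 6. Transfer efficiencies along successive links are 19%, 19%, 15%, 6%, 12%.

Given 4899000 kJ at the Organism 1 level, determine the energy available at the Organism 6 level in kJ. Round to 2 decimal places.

191.00 kJ

Organism 2: 4899000 × 0.19 = 930810 kJ
Organism 3: 930810 × 0.19 = 176853.9 kJ
Organism 4: 176853.9 × 0.15 = 26528.085 kJ
Organism 5: 26528.085 × 0.06 = 1591.6851 kJ
Organism 6: 1591.6851 × 0.12 = 191.002212 kJ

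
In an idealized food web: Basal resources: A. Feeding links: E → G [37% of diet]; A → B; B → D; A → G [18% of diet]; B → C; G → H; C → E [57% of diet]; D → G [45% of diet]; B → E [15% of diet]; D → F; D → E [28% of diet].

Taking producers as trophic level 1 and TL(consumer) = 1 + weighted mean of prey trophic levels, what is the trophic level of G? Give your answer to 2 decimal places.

B: 1 + 1 = 2
C: 1 + 2 = 3
D: 1 + 2 = 3
E: 1 + (0.57×3 + 0.15×2 + 0.28×3) = 3.85
F: 1 + 3 = 4
G: 1 + (0.45×3 + 0.18×1 + 0.37×3.85) = 3.9545
H: 1 + 3.9545 = 4.9545

3.95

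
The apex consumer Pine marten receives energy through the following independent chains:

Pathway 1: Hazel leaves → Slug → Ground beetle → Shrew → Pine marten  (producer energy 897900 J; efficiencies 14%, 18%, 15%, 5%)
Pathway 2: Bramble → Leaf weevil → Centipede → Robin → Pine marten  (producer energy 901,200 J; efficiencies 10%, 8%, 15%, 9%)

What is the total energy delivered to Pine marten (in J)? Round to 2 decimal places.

Pathway 1: 897900 × 0.14 × 0.18 × 0.15 × 0.05 = 169.7031 J
Pathway 2: 901200 × 0.1 × 0.08 × 0.15 × 0.09 = 97.3296 J
Total at Pine marten: 169.7031 + 97.3296 = 267.0327 J

267.03 J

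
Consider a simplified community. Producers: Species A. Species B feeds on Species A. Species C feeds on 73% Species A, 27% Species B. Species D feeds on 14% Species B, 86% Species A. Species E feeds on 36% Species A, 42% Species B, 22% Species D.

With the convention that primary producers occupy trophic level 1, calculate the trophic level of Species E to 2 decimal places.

2.67

Species B: 1 + 1 = 2
Species C: 1 + (0.73×1 + 0.27×2) = 2.27
Species D: 1 + (0.14×2 + 0.86×1) = 2.14
Species E: 1 + (0.36×1 + 0.42×2 + 0.22×2.14) = 2.6708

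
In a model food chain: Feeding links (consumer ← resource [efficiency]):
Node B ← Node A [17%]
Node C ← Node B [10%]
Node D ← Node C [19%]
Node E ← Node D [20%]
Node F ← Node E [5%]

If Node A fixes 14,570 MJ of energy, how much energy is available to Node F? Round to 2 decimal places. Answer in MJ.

Node B: 14570 × 0.17 = 2476.9 MJ
Node C: 2476.9 × 0.1 = 247.69 MJ
Node D: 247.69 × 0.19 = 47.0611 MJ
Node E: 47.0611 × 0.2 = 9.41222 MJ
Node F: 9.41222 × 0.05 = 0.470611 MJ

0.47 MJ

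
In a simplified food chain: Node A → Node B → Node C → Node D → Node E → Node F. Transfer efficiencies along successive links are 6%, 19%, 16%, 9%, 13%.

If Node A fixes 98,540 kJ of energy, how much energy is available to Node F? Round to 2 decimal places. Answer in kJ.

2.10 kJ

Node B: 98540 × 0.06 = 5912.4 kJ
Node C: 5912.4 × 0.19 = 1123.356 kJ
Node D: 1123.356 × 0.16 = 179.73696 kJ
Node E: 179.73696 × 0.09 = 16.1763264 kJ
Node F: 16.1763264 × 0.13 = 2.102922432 kJ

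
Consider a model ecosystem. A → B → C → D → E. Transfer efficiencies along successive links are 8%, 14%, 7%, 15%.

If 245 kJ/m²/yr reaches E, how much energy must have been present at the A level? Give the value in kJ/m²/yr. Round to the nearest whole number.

Cumulative transfer efficiency: 0.08 × 0.14 × 0.07 × 0.15 = 0.0001176
A energy = 245 / 0.0001176 = 2083333 kJ/m²/yr

2083333 kJ/m²/yr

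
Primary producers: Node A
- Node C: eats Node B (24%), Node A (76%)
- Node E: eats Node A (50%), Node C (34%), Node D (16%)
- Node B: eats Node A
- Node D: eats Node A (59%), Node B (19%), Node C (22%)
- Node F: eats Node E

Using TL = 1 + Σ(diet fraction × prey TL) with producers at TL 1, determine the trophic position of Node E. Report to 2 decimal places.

2.66

Node B: 1 + 1 = 2
Node C: 1 + (0.24×2 + 0.76×1) = 2.24
Node D: 1 + (0.59×1 + 0.19×2 + 0.22×2.24) = 2.4628
Node E: 1 + (0.5×1 + 0.34×2.24 + 0.16×2.4628) = 2.655648
Node F: 1 + 2.655648 = 3.655648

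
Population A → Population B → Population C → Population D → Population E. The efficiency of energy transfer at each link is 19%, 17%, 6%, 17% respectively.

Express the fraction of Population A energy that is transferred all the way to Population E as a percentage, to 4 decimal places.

0.0329%

Product of link efficiencies: 0.19 × 0.17 × 0.06 × 0.17 = 0.00032946
As a percentage: 0.00032946 × 100 = 0.0329%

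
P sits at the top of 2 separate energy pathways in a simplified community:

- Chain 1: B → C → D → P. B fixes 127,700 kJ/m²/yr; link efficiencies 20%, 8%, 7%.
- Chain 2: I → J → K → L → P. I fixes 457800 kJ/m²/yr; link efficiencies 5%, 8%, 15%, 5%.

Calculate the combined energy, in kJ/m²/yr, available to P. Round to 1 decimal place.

Chain 1: 127700 × 0.2 × 0.08 × 0.07 = 143.024 kJ/m²/yr
Chain 2: 457800 × 0.05 × 0.08 × 0.15 × 0.05 = 13.734 kJ/m²/yr
Total at P: 143.024 + 13.734 = 156.758 kJ/m²/yr

156.8 kJ/m²/yr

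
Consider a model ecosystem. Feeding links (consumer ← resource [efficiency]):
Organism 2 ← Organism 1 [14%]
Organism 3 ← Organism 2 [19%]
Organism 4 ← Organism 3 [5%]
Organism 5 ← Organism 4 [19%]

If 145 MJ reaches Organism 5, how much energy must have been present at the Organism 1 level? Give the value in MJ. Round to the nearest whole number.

Cumulative transfer efficiency: 0.14 × 0.19 × 0.05 × 0.19 = 0.0002527
Organism 1 energy = 145 / 0.0002527 = 573803 MJ

573803 MJ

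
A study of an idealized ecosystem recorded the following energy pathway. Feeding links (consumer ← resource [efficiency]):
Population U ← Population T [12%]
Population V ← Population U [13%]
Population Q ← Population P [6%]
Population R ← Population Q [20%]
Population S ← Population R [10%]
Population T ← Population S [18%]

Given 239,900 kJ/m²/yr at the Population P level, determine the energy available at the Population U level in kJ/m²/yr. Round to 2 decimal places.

Population Q: 239900 × 0.06 = 14394 kJ/m²/yr
Population R: 14394 × 0.2 = 2878.8 kJ/m²/yr
Population S: 2878.8 × 0.1 = 287.88 kJ/m²/yr
Population T: 287.88 × 0.18 = 51.8184 kJ/m²/yr
Population U: 51.8184 × 0.12 = 6.218208 kJ/m²/yr

6.22 kJ/m²/yr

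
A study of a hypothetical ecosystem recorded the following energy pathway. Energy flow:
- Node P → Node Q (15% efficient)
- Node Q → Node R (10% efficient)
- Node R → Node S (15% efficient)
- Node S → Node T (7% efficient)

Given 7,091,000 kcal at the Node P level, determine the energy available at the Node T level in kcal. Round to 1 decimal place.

Node Q: 7091000 × 0.15 = 1063650 kcal
Node R: 1063650 × 0.1 = 106365 kcal
Node S: 106365 × 0.15 = 15954.75 kcal
Node T: 15954.75 × 0.07 = 1116.8325 kcal

1116.8 kcal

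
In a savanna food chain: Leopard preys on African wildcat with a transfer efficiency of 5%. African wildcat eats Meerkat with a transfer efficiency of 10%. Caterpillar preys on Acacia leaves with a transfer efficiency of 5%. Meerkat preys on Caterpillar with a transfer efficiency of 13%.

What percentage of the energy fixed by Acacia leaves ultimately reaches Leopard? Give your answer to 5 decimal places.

0.00325%

Product of link efficiencies: 0.05 × 0.13 × 0.1 × 0.05 = 0.0000325
As a percentage: 0.0000325 × 100 = 0.00325%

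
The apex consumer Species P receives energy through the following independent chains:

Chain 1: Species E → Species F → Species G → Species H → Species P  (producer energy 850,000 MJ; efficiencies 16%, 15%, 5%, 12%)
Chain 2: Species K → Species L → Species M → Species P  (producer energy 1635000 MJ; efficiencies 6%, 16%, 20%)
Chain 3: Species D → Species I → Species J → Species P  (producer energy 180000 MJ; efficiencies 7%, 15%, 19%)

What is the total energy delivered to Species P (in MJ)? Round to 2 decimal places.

Chain 1: 850000 × 0.16 × 0.15 × 0.05 × 0.12 = 122.4 MJ
Chain 2: 1635000 × 0.06 × 0.16 × 0.2 = 3139.2 MJ
Chain 3: 180000 × 0.07 × 0.15 × 0.19 = 359.1 MJ
Total at Species P: 122.4 + 3139.2 + 359.1 = 3620.7 MJ

3620.70 MJ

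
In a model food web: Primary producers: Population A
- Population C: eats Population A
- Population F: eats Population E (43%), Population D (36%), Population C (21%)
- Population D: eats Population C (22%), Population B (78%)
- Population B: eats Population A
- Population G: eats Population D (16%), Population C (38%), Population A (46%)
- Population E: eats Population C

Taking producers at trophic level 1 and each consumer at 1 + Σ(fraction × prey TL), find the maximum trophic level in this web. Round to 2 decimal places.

3.79

Population B: 1 + 1 = 2
Population C: 1 + 1 = 2
Population D: 1 + (0.22×2 + 0.78×2) = 3
Population E: 1 + 2 = 3
Population F: 1 + (0.43×3 + 0.36×3 + 0.21×2) = 3.79
Population G: 1 + (0.16×3 + 0.38×2 + 0.46×1) = 2.7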